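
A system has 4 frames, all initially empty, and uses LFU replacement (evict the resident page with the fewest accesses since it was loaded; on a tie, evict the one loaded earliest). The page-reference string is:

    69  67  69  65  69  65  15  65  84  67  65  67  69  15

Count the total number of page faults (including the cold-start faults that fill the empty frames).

7

69: miss, frames {69}
67: miss, frames {69,67}
69: hit
65: miss, frames {69,67,65}
69: hit
65: hit
15: miss, frames {69,67,65,15}
65: hit
84: miss, evict 67, frames {69,65,15,84}
67: miss, evict 15, frames {69,65,84,67}
65: hit
67: hit
69: hit
15: miss, evict 84, frames {69,65,67,15}
Page faults: 7.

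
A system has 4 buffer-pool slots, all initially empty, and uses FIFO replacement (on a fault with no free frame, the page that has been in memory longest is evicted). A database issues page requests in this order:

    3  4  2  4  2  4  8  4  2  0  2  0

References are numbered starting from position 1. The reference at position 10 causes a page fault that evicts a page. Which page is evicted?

3

pos 1: 3 → miss, frames (3)
pos 2: 4 → miss, frames (3 4)
pos 3: 2 → miss, frames (3 4 2)
pos 4: 4 → hit
pos 5: 2 → hit
pos 6: 4 → hit
pos 7: 8 → miss, frames (3 4 2 8)
pos 8: 4 → hit
pos 9: 2 → hit
pos 10: 0 → miss, evict 3, frames (4 2 8 0)
At position 10, page 3 is evicted.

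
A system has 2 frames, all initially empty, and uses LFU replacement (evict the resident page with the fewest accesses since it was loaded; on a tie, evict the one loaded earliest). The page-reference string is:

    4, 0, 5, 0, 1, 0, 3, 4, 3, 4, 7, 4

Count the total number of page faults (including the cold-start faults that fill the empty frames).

4 -> miss, frames [4]
0 -> miss, frames [4, 0]
5 -> miss, evict 4, frames [0, 5]
0 -> hit
1 -> miss, evict 5, frames [0, 1]
0 -> hit
3 -> miss, evict 1, frames [0, 3]
4 -> miss, evict 3, frames [0, 4]
3 -> miss, evict 4, frames [0, 3]
4 -> miss, evict 3, frames [0, 4]
7 -> miss, evict 4, frames [0, 7]
4 -> miss, evict 7, frames [0, 4]
Page faults: 10.

10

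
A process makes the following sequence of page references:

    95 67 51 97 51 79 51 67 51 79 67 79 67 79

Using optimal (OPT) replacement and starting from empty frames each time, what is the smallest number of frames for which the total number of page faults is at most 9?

f=1: 14 faults
f=2: 7 faults
f=3: 5 faults
f=4: 5 faults
f=5: 5 faults
Smallest f with faults ≤ 9 is 2.

2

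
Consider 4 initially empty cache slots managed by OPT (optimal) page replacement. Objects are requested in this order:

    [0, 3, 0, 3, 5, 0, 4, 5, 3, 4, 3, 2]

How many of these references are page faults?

5

0 -> fault, frames (0)
3 -> fault, frames (0 3)
0 -> hit
3 -> hit
5 -> fault, frames (0 3 5)
0 -> hit
4 -> fault, frames (0 3 5 4)
5 -> hit
3 -> hit
4 -> hit
3 -> hit
2 -> fault, evict 4, frames (0 3 5 2)
Page faults: 5.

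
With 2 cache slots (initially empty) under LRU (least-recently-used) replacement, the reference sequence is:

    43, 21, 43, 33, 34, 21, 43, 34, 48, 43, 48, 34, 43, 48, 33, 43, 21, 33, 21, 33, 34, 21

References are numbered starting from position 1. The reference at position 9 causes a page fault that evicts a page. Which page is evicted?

pos 1: 43: miss, frames {43}
pos 2: 21: miss, frames {43,21}
pos 3: 43: hit
pos 4: 33: miss, evict 21, frames {43,33}
pos 5: 34: miss, evict 43, frames {33,34}
pos 6: 21: miss, evict 33, frames {34,21}
pos 7: 43: miss, evict 34, frames {21,43}
pos 8: 34: miss, evict 21, frames {43,34}
pos 9: 48: miss, evict 43, frames {34,48}
At position 9, page 43 is evicted.

43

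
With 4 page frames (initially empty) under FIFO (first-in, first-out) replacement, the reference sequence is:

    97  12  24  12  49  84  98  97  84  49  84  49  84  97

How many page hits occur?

7

97 -> fault, frames [97]
12 -> fault, frames [97, 12]
24 -> fault, frames [97, 12, 24]
12 -> hit
49 -> fault, frames [97, 12, 24, 49]
84 -> fault, evict 97, frames [12, 24, 49, 84]
98 -> fault, evict 12, frames [24, 49, 84, 98]
97 -> fault, evict 24, frames [49, 84, 98, 97]
84 -> hit
49 -> hit
84 -> hit
49 -> hit
84 -> hit
97 -> hit
Hits: 7.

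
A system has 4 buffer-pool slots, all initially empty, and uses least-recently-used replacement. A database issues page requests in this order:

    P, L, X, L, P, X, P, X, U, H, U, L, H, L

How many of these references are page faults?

P: miss, frames [P]
L: miss, frames [P, L]
X: miss, frames [P, L, X]
L: hit
P: hit
X: hit
P: hit
X: hit
U: miss, frames [L, P, X, U]
H: miss, evict L, frames [P, X, U, H]
U: hit
L: miss, evict P, frames [X, H, U, L]
H: hit
L: hit
Page faults: 6.

6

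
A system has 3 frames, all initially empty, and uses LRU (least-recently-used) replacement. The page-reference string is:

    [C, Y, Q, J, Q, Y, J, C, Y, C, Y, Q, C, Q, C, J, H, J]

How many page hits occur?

C: fault, frames (C)
Y: fault, frames (C Y)
Q: fault, frames (C Y Q)
J: fault, evict C, frames (Y Q J)
Q: hit
Y: hit
J: hit
C: fault, evict Q, frames (Y J C)
Y: hit
C: hit
Y: hit
Q: fault, evict J, frames (C Y Q)
C: hit
Q: hit
C: hit
J: fault, evict Y, frames (Q C J)
H: fault, evict Q, frames (C J H)
J: hit
Hits: 10.

10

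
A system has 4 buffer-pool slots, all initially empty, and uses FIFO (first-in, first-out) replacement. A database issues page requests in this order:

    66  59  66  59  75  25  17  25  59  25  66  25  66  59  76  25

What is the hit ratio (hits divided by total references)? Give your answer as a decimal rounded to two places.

0.44

66 -> fault, frames (66)
59 -> fault, frames (66 59)
66 -> hit
59 -> hit
75 -> fault, frames (66 59 75)
25 -> fault, frames (66 59 75 25)
17 -> fault, evict 66, frames (59 75 25 17)
25 -> hit
59 -> hit
25 -> hit
66 -> fault, evict 59, frames (75 25 17 66)
25 -> hit
66 -> hit
59 -> fault, evict 75, frames (25 17 66 59)
76 -> fault, evict 25, frames (17 66 59 76)
25 -> fault, evict 17, frames (66 59 76 25)
Hits: 7 of 16 references → 7/16 = 0.4375.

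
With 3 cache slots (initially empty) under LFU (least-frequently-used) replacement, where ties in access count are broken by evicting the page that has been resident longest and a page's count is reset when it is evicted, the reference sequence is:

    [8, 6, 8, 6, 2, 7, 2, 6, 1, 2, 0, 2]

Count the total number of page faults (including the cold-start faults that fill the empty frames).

9

8: fault, frames [8]
6: fault, frames [8, 6]
8: hit
6: hit
2: fault, frames [8, 6, 2]
7: fault, evict 2, frames [8, 6, 7]
2: fault, evict 7, frames [8, 6, 2]
6: hit
1: fault, evict 2, frames [8, 6, 1]
2: fault, evict 1, frames [8, 6, 2]
0: fault, evict 2, frames [8, 6, 0]
2: fault, evict 0, frames [8, 6, 2]
Page faults: 9.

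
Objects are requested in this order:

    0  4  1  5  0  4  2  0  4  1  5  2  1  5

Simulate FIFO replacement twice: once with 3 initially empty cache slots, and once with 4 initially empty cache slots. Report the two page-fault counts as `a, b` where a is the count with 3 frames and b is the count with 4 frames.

9, 10

3 frames: F F F F F F F . . F F . . . → 9 faults.
4 frames: F F F F . . F F F F F F . . → 10 faults.
10 > 9: adding a frame increased faults — Belady's anomaly.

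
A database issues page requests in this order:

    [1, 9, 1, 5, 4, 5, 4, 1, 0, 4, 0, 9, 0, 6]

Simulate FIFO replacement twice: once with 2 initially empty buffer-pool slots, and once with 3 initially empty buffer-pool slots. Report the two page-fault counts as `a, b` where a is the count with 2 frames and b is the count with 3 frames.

10, 8

2 frames: F F . F F . . F F F . F F F → 10 faults.
3 frames: F F . F F . . F F . . F . F → 8 faults.
8 < 10: adding a frame reduced faults, as is typical.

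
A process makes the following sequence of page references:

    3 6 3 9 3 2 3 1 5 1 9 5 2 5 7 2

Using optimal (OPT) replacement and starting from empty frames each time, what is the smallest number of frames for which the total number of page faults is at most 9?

f=1: 16 faults
f=2: 9 faults
f=3: 8 faults
f=4: 7 faults
f=5: 7 faults
f=6: 7 faults
f=7: 7 faults
Smallest f with faults ≤ 9 is 2.

2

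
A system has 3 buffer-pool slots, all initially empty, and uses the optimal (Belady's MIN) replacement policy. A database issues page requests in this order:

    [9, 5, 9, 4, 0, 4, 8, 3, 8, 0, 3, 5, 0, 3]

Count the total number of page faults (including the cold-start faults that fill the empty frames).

9 -> miss, frames (9)
5 -> miss, frames (9 5)
9 -> hit
4 -> miss, frames (9 5 4)
0 -> miss, evict 9, frames (5 4 0)
4 -> hit
8 -> miss, evict 4, frames (5 0 8)
3 -> miss, evict 5, frames (0 8 3)
8 -> hit
0 -> hit
3 -> hit
5 -> miss, evict 8, frames (0 3 5)
0 -> hit
3 -> hit
Page faults: 7.

7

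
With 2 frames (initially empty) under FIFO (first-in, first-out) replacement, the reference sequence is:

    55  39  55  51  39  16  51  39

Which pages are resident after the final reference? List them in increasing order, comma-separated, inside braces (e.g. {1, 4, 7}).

{16, 39}

55 → miss, frames [55]
39 → miss, frames [55, 39]
55 → hit
51 → miss, evict 55, frames [39, 51]
39 → hit
16 → miss, evict 39, frames [51, 16]
51 → hit
39 → miss, evict 51, frames [16, 39]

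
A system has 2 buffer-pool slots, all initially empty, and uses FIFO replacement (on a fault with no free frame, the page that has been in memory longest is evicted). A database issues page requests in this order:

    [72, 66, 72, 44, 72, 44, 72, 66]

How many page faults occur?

5

72 → miss, frames (72)
66 → miss, frames (72 66)
72 → hit
44 → miss, evict 72, frames (66 44)
72 → miss, evict 66, frames (44 72)
44 → hit
72 → hit
66 → miss, evict 44, frames (72 66)
Page faults: 5.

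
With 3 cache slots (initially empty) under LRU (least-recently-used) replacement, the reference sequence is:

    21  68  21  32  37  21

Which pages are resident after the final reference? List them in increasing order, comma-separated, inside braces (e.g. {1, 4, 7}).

{21, 32, 37}

21: miss, frames [21]
68: miss, frames [21, 68]
21: hit
32: miss, frames [68, 21, 32]
37: miss, evict 68, frames [21, 32, 37]
21: hit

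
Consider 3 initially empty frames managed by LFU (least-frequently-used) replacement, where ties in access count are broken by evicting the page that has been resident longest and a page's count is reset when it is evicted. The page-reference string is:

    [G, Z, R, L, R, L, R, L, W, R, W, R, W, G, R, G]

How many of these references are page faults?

6

G: miss, frames {G}
Z: miss, frames {G,Z}
R: miss, frames {G,Z,R}
L: miss, evict G, frames {Z,R,L}
R: hit
L: hit
R: hit
L: hit
W: miss, evict Z, frames {R,L,W}
R: hit
W: hit
R: hit
W: hit
G: miss, evict L, frames {R,W,G}
R: hit
G: hit
Page faults: 6.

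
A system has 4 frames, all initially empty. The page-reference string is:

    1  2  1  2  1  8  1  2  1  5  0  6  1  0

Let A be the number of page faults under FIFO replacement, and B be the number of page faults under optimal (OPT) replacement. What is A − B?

1

Under FIFO: F F . . . F . . . F F F F . → 7 faults.
Under OPT: F F . . . F . . . F F F . . → 6 faults.
A − B = 7 − 6 = 1.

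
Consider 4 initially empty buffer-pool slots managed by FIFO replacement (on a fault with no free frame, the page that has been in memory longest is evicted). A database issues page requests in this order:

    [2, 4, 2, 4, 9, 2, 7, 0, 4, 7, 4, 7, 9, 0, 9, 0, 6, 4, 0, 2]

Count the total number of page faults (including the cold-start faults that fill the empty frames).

2 -> fault, frames (2)
4 -> fault, frames (2 4)
2 -> hit
4 -> hit
9 -> fault, frames (2 4 9)
2 -> hit
7 -> fault, frames (2 4 9 7)
0 -> fault, evict 2, frames (4 9 7 0)
4 -> hit
7 -> hit
4 -> hit
7 -> hit
9 -> hit
0 -> hit
9 -> hit
0 -> hit
6 -> fault, evict 4, frames (9 7 0 6)
4 -> fault, evict 9, frames (7 0 6 4)
0 -> hit
2 -> fault, evict 7, frames (0 6 4 2)
Page faults: 8.

8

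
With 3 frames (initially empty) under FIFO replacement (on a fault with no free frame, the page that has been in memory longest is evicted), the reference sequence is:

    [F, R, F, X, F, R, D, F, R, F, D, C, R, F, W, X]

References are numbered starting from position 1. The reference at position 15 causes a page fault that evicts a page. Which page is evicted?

F

pos 1: F -> miss, frames (F)
pos 2: R -> miss, frames (F R)
pos 3: F -> hit
pos 4: X -> miss, frames (F R X)
pos 5: F -> hit
pos 6: R -> hit
pos 7: D -> miss, evict F, frames (R X D)
pos 8: F -> miss, evict R, frames (X D F)
pos 9: R -> miss, evict X, frames (D F R)
pos 10: F -> hit
pos 11: D -> hit
pos 12: C -> miss, evict D, frames (F R C)
pos 13: R -> hit
pos 14: F -> hit
pos 15: W -> miss, evict F, frames (R C W)
At position 15, page F is evicted.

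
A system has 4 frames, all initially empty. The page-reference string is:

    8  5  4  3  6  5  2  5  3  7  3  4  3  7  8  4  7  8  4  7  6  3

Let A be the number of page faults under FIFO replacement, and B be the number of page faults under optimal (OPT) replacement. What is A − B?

3

Under FIFO: F F F F F . F F . F F F . . F . . . . . F . → 12 faults.
Under OPT: F F F F F . F . . F . . . . F . . . . . F . → 9 faults.
A − B = 12 − 9 = 3.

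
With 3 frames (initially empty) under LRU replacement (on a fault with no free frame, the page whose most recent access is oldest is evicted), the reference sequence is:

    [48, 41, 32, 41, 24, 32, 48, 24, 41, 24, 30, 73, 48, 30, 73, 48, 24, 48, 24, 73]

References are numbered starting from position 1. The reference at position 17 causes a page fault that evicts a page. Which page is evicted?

pos 1: 48 -> fault, frames (48)
pos 2: 41 -> fault, frames (48 41)
pos 3: 32 -> fault, frames (48 41 32)
pos 4: 41 -> hit
pos 5: 24 -> fault, evict 48, frames (32 41 24)
pos 6: 32 -> hit
pos 7: 48 -> fault, evict 41, frames (24 32 48)
pos 8: 24 -> hit
pos 9: 41 -> fault, evict 32, frames (48 24 41)
pos 10: 24 -> hit
pos 11: 30 -> fault, evict 48, frames (41 24 30)
pos 12: 73 -> fault, evict 41, frames (24 30 73)
pos 13: 48 -> fault, evict 24, frames (30 73 48)
pos 14: 30 -> hit
pos 15: 73 -> hit
pos 16: 48 -> hit
pos 17: 24 -> fault, evict 30, frames (73 48 24)
At position 17, page 30 is evicted.

30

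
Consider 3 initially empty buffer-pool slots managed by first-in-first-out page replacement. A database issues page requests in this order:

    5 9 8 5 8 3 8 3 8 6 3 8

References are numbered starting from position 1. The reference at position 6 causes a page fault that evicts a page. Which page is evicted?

pos 1: 5 → fault, frames (5)
pos 2: 9 → fault, frames (5 9)
pos 3: 8 → fault, frames (5 9 8)
pos 4: 5 → hit
pos 5: 8 → hit
pos 6: 3 → fault, evict 5, frames (9 8 3)
At position 6, page 5 is evicted.

5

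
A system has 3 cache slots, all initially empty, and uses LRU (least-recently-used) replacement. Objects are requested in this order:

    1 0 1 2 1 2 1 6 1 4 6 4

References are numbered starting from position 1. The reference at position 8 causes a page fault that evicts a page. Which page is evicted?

pos 1: 1 → fault, frames [1]
pos 2: 0 → fault, frames [1, 0]
pos 3: 1 → hit
pos 4: 2 → fault, frames [0, 1, 2]
pos 5: 1 → hit
pos 6: 2 → hit
pos 7: 1 → hit
pos 8: 6 → fault, evict 0, frames [2, 1, 6]
At position 8, page 0 is evicted.

0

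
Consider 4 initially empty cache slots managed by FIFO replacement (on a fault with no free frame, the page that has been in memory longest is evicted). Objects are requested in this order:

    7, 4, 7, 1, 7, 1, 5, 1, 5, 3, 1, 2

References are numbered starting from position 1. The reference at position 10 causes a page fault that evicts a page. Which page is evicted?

pos 1: 7 -> miss, frames {7}
pos 2: 4 -> miss, frames {7,4}
pos 3: 7 -> hit
pos 4: 1 -> miss, frames {7,4,1}
pos 5: 7 -> hit
pos 6: 1 -> hit
pos 7: 5 -> miss, frames {7,4,1,5}
pos 8: 1 -> hit
pos 9: 5 -> hit
pos 10: 3 -> miss, evict 7, frames {4,1,5,3}
At position 10, page 7 is evicted.

7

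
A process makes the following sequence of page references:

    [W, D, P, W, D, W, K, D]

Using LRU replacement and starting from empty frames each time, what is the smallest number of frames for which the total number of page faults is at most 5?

f=1: 8 faults
f=2: 7 faults
f=3: 4 faults
f=4: 4 faults
Smallest f with faults ≤ 5 is 3.

3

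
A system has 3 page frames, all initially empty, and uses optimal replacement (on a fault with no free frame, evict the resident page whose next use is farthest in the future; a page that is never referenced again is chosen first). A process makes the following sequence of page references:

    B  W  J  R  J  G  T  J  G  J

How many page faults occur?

6

B → fault, frames (B)
W → fault, frames (B W)
J → fault, frames (B W J)
R → fault, evict W, frames (B J R)
J → hit
G → fault, evict R, frames (B J G)
T → fault, evict B, frames (J G T)
J → hit
G → hit
J → hit
Page faults: 6.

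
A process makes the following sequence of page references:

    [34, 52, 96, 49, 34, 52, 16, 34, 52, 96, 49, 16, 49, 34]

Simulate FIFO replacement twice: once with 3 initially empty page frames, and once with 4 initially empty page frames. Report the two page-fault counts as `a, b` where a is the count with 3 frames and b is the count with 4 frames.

10, 11

3 frames: F F F F F F F . . F F . . F → 10 faults.
4 frames: F F F F . . F F F F F F . F → 11 faults.
11 > 10: adding a frame increased faults — Belady's anomaly.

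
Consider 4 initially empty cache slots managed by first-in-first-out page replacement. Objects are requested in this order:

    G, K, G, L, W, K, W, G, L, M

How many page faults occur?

5

G → fault, frames (G)
K → fault, frames (G K)
G → hit
L → fault, frames (G K L)
W → fault, frames (G K L W)
K → hit
W → hit
G → hit
L → hit
M → fault, evict G, frames (K L W M)
Page faults: 5.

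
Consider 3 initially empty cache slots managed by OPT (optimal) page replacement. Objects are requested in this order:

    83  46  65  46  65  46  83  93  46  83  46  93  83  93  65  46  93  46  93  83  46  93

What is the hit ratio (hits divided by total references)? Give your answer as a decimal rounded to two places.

0.73

83 -> miss, frames [83]
46 -> miss, frames [83, 46]
65 -> miss, frames [83, 46, 65]
46 -> hit
65 -> hit
46 -> hit
83 -> hit
93 -> miss, evict 65, frames [83, 46, 93]
46 -> hit
83 -> hit
46 -> hit
93 -> hit
83 -> hit
93 -> hit
65 -> miss, evict 83, frames [46, 93, 65]
46 -> hit
93 -> hit
46 -> hit
93 -> hit
83 -> miss, evict 65, frames [46, 93, 83]
46 -> hit
93 -> hit
Hits: 16 of 22 references → 16/22 = 0.7273.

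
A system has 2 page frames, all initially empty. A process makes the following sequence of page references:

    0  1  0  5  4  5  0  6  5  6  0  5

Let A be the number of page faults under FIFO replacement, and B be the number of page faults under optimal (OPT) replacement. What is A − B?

1

Under FIFO: F F . F F . F F F . F . → 8 faults.
Under OPT: F F . F F . F F . . F . → 7 faults.
A − B = 8 − 7 = 1.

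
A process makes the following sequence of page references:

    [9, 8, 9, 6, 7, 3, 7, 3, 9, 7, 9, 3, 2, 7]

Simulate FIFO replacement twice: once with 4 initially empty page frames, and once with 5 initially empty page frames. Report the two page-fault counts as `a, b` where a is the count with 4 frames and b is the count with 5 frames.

7, 6

4 frames: F F . F F F . . F . . . F . → 7 faults.
5 frames: F F . F F F . . . . . . F . → 6 faults.
6 < 7: adding a frame reduced faults, as is typical.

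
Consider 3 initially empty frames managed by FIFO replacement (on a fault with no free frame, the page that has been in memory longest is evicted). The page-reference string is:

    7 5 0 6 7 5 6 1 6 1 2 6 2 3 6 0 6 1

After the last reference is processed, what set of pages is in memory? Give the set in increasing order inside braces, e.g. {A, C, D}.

{0, 1, 6}

7 → miss, frames {7}
5 → miss, frames {7,5}
0 → miss, frames {7,5,0}
6 → miss, evict 7, frames {5,0,6}
7 → miss, evict 5, frames {0,6,7}
5 → miss, evict 0, frames {6,7,5}
6 → hit
1 → miss, evict 6, frames {7,5,1}
6 → miss, evict 7, frames {5,1,6}
1 → hit
2 → miss, evict 5, frames {1,6,2}
6 → hit
2 → hit
3 → miss, evict 1, frames {6,2,3}
6 → hit
0 → miss, evict 6, frames {2,3,0}
6 → miss, evict 2, frames {3,0,6}
1 → miss, evict 3, frames {0,6,1}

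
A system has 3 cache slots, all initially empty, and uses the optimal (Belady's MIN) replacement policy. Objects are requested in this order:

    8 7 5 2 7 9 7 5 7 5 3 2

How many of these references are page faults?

8 → miss, frames {8}
7 → miss, frames {8,7}
5 → miss, frames {8,7,5}
2 → miss, evict 8, frames {7,5,2}
7 → hit
9 → miss, evict 2, frames {7,5,9}
7 → hit
5 → hit
7 → hit
5 → hit
3 → miss, evict 9, frames {7,5,3}
2 → miss, evict 3, frames {7,5,2}
Page faults: 7.

7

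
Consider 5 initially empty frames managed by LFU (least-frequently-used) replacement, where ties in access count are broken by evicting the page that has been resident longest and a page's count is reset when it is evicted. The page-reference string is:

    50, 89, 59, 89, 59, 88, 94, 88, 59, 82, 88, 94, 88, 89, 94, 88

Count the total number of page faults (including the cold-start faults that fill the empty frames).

6

50 -> miss, frames (50)
89 -> miss, frames (50 89)
59 -> miss, frames (50 89 59)
89 -> hit
59 -> hit
88 -> miss, frames (50 89 59 88)
94 -> miss, frames (50 89 59 88 94)
88 -> hit
59 -> hit
82 -> miss, evict 50, frames (89 59 88 94 82)
88 -> hit
94 -> hit
88 -> hit
89 -> hit
94 -> hit
88 -> hit
Page faults: 6.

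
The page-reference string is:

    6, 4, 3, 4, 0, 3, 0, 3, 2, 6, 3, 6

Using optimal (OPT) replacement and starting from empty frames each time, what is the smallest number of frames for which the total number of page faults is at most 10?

f=1: 12 faults
f=2: 6 faults
f=3: 5 faults
f=4: 5 faults
f=5: 5 faults
Smallest f with faults ≤ 10 is 2.

2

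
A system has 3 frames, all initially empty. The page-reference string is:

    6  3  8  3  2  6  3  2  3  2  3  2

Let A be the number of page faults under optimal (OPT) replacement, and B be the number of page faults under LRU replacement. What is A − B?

Under OPT: F F F . F . . . . . . . → 4 faults.
Under LRU: F F F . F F . . . . . . → 5 faults.
A − B = 4 − 5 = -1.

-1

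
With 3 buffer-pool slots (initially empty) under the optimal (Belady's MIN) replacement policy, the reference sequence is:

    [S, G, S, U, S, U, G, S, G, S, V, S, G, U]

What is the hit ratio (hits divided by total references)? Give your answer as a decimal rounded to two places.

S: miss, frames {S}
G: miss, frames {S,G}
S: hit
U: miss, frames {S,G,U}
S: hit
U: hit
G: hit
S: hit
G: hit
S: hit
V: miss, evict U, frames {S,G,V}
S: hit
G: hit
U: miss, evict V, frames {S,G,U}
Hits: 9 of 14 references → 9/14 = 0.6429.

0.64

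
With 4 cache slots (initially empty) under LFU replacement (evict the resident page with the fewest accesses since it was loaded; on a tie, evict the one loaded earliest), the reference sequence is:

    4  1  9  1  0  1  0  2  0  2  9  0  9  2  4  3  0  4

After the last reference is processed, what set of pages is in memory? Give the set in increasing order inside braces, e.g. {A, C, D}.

4 → fault, frames [4]
1 → fault, frames [4, 1]
9 → fault, frames [4, 1, 9]
1 → hit
0 → fault, frames [4, 1, 9, 0]
1 → hit
0 → hit
2 → fault, evict 4, frames [1, 9, 0, 2]
0 → hit
2 → hit
9 → hit
0 → hit
9 → hit
2 → hit
4 → fault, evict 1, frames [9, 0, 2, 4]
3 → fault, evict 4, frames [9, 0, 2, 3]
0 → hit
4 → fault, evict 3, frames [9, 0, 2, 4]

{0, 2, 4, 9}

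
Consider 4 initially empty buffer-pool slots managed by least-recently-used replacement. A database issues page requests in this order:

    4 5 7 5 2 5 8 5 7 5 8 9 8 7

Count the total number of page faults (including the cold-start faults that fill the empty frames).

4 → miss, frames (4)
5 → miss, frames (4 5)
7 → miss, frames (4 5 7)
5 → hit
2 → miss, frames (4 7 5 2)
5 → hit
8 → miss, evict 4, frames (7 2 5 8)
5 → hit
7 → hit
5 → hit
8 → hit
9 → miss, evict 2, frames (7 5 8 9)
8 → hit
7 → hit
Page faults: 6.

6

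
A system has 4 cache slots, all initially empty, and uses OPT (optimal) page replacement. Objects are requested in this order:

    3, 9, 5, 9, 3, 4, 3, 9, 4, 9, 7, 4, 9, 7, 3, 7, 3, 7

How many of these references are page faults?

3 → miss, frames {3}
9 → miss, frames {3,9}
5 → miss, frames {3,9,5}
9 → hit
3 → hit
4 → miss, frames {3,9,5,4}
3 → hit
9 → hit
4 → hit
9 → hit
7 → miss, evict 5, frames {3,9,4,7}
4 → hit
9 → hit
7 → hit
3 → hit
7 → hit
3 → hit
7 → hit
Page faults: 5.

5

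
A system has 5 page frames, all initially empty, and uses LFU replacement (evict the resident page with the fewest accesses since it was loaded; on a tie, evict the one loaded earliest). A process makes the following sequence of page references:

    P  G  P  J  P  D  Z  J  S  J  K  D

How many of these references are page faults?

8

P -> fault, frames (P)
G -> fault, frames (P G)
P -> hit
J -> fault, frames (P G J)
P -> hit
D -> fault, frames (P G J D)
Z -> fault, frames (P G J D Z)
J -> hit
S -> fault, evict G, frames (P J D Z S)
J -> hit
K -> fault, evict D, frames (P J Z S K)
D -> fault, evict Z, frames (P J S K D)
Page faults: 8.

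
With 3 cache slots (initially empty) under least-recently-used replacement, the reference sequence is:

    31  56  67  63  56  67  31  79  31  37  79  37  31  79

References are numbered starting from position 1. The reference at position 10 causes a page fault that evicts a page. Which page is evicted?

pos 1: 31 → miss, frames {31}
pos 2: 56 → miss, frames {31,56}
pos 3: 67 → miss, frames {31,56,67}
pos 4: 63 → miss, evict 31, frames {56,67,63}
pos 5: 56 → hit
pos 6: 67 → hit
pos 7: 31 → miss, evict 63, frames {56,67,31}
pos 8: 79 → miss, evict 56, frames {67,31,79}
pos 9: 31 → hit
pos 10: 37 → miss, evict 67, frames {79,31,37}
At position 10, page 67 is evicted.

67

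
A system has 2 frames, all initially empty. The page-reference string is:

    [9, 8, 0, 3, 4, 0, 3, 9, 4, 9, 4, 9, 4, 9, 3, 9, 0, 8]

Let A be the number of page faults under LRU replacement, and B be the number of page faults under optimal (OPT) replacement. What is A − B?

Under LRU: F F F F F F F F F . . . . . F . F F → 12 faults.
Under OPT: F F F F F . F F . . . . . . F . F F → 10 faults.
A − B = 12 − 10 = 2.

2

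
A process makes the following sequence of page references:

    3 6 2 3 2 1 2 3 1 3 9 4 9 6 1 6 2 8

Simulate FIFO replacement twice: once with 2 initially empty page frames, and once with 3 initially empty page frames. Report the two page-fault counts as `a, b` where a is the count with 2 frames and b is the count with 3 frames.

2 frames: F F F F . F F F F . F F . F F . F F → 14 faults.
3 frames: F F F . . F . F . . F F . F F . F F → 11 faults.
11 < 14: adding a frame reduced faults, as is typical.

14, 11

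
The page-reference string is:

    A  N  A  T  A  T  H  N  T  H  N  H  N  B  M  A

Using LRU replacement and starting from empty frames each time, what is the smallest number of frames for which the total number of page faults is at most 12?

2

f=1: 16 faults
f=2: 11 faults
f=3: 8 faults
f=4: 7 faults
f=5: 7 faults
f=6: 6 faults
Smallest f with faults ≤ 12 is 2.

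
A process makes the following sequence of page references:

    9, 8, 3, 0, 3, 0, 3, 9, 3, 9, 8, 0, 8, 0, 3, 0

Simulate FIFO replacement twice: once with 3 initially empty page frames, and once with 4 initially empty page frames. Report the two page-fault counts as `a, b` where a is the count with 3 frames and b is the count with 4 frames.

3 frames: F F F F . . . F . . F . . . F F → 8 faults.
4 frames: F F F F . . . . . . . . . . . . → 4 faults.
4 < 8: adding a frame reduced faults, as is typical.

8, 4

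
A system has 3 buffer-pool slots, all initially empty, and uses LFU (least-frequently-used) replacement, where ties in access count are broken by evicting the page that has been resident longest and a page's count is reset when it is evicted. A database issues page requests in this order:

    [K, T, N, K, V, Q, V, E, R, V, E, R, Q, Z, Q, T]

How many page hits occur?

K → miss, frames (K)
T → miss, frames (K T)
N → miss, frames (K T N)
K → hit
V → miss, evict T, frames (K N V)
Q → miss, evict N, frames (K V Q)
V → hit
E → miss, evict Q, frames (K V E)
R → miss, evict E, frames (K V R)
V → hit
E → miss, evict R, frames (K V E)
R → miss, evict E, frames (K V R)
Q → miss, evict R, frames (K V Q)
Z → miss, evict Q, frames (K V Z)
Q → miss, evict Z, frames (K V Q)
T → miss, evict Q, frames (K V T)
Hits: 3.

3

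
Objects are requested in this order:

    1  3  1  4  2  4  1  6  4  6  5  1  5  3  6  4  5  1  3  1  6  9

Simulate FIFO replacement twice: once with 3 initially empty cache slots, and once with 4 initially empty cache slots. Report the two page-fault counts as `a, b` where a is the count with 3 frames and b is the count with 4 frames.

3 frames: F F . F F . F F F . F F . F F F F F F . F F → 17 faults.
4 frames: F F . F F . . F . . F F . F . F . . . . F F → 11 faults.
11 < 17: adding a frame reduced faults, as is typical.

17, 11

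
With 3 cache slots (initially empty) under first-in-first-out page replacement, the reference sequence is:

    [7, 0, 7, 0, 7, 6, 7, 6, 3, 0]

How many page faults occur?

7 -> fault, frames [7]
0 -> fault, frames [7, 0]
7 -> hit
0 -> hit
7 -> hit
6 -> fault, frames [7, 0, 6]
7 -> hit
6 -> hit
3 -> fault, evict 7, frames [0, 6, 3]
0 -> hit
Page faults: 4.

4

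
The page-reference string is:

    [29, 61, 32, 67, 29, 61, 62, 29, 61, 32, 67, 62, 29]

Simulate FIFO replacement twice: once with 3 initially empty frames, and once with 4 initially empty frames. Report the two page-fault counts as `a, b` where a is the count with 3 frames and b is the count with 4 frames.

3 frames: F F F F F F F . . F F . F → 10 faults.
4 frames: F F F F . . F F F F F F F → 11 faults.
11 > 10: adding a frame increased faults — Belady's anomaly.

10, 11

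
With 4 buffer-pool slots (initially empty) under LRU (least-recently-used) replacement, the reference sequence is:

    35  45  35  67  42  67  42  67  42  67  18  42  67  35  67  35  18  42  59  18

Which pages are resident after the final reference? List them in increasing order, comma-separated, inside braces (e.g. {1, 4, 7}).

{18, 35, 42, 59}

35 → fault, frames [35]
45 → fault, frames [35, 45]
35 → hit
67 → fault, frames [45, 35, 67]
42 → fault, frames [45, 35, 67, 42]
67 → hit
42 → hit
67 → hit
42 → hit
67 → hit
18 → fault, evict 45, frames [35, 42, 67, 18]
42 → hit
67 → hit
35 → hit
67 → hit
35 → hit
18 → hit
42 → hit
59 → fault, evict 67, frames [35, 18, 42, 59]
18 → hit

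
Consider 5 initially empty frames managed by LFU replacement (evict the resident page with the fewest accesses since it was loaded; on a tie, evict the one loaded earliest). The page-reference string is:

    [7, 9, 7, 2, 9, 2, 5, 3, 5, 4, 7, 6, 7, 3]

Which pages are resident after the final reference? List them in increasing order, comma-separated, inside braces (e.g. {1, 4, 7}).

{2, 3, 5, 7, 9}

7 → fault, frames [7]
9 → fault, frames [7, 9]
7 → hit
2 → fault, frames [7, 9, 2]
9 → hit
2 → hit
5 → fault, frames [7, 9, 2, 5]
3 → fault, frames [7, 9, 2, 5, 3]
5 → hit
4 → fault, evict 3, frames [7, 9, 2, 5, 4]
7 → hit
6 → fault, evict 4, frames [7, 9, 2, 5, 6]
7 → hit
3 → fault, evict 6, frames [7, 9, 2, 5, 3]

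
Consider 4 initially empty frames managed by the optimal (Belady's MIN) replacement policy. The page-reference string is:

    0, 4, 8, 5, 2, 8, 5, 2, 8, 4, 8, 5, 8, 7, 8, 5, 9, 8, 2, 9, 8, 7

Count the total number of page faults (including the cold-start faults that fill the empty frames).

7

0 → fault, frames {0}
4 → fault, frames {0,4}
8 → fault, frames {0,4,8}
5 → fault, frames {0,4,8,5}
2 → fault, evict 0, frames {4,8,5,2}
8 → hit
5 → hit
2 → hit
8 → hit
4 → hit
8 → hit
5 → hit
8 → hit
7 → fault, evict 4, frames {8,5,2,7}
8 → hit
5 → hit
9 → fault, evict 5, frames {8,2,7,9}
8 → hit
2 → hit
9 → hit
8 → hit
7 → hit
Page faults: 7.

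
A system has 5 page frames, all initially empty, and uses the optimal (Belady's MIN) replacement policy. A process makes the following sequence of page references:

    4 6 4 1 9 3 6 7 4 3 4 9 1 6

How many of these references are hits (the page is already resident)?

4 → fault, frames (4)
6 → fault, frames (4 6)
4 → hit
1 → fault, frames (4 6 1)
9 → fault, frames (4 6 1 9)
3 → fault, frames (4 6 1 9 3)
6 → hit
7 → fault, evict 6, frames (4 1 9 3 7)
4 → hit
3 → hit
4 → hit
9 → hit
1 → hit
6 → fault, evict 7, frames (4 1 9 3 6)
Hits: 7.

7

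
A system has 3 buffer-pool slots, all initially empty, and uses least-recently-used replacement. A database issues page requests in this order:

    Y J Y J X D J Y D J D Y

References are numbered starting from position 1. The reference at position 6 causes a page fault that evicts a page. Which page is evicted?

Y

pos 1: Y: fault, frames (Y)
pos 2: J: fault, frames (Y J)
pos 3: Y: hit
pos 4: J: hit
pos 5: X: fault, frames (Y J X)
pos 6: D: fault, evict Y, frames (J X D)
At position 6, page Y is evicted.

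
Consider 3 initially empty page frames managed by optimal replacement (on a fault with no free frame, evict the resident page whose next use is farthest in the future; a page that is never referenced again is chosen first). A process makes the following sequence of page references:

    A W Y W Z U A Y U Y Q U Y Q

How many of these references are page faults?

6

A: fault, frames {A}
W: fault, frames {A,W}
Y: fault, frames {A,W,Y}
W: hit
Z: fault, evict W, frames {A,Y,Z}
U: fault, evict Z, frames {A,Y,U}
A: hit
Y: hit
U: hit
Y: hit
Q: fault, evict A, frames {Y,U,Q}
U: hit
Y: hit
Q: hit
Page faults: 6.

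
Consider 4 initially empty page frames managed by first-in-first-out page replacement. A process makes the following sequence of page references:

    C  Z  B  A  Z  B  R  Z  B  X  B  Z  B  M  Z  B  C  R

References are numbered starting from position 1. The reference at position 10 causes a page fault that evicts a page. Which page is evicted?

Z

pos 1: C: fault, frames (C)
pos 2: Z: fault, frames (C Z)
pos 3: B: fault, frames (C Z B)
pos 4: A: fault, frames (C Z B A)
pos 5: Z: hit
pos 6: B: hit
pos 7: R: fault, evict C, frames (Z B A R)
pos 8: Z: hit
pos 9: B: hit
pos 10: X: fault, evict Z, frames (B A R X)
At position 10, page Z is evicted.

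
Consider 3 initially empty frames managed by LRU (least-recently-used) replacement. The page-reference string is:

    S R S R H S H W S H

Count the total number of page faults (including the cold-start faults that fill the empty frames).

S -> fault, frames [S]
R -> fault, frames [S, R]
S -> hit
R -> hit
H -> fault, frames [S, R, H]
S -> hit
H -> hit
W -> fault, evict R, frames [S, H, W]
S -> hit
H -> hit
Page faults: 4.

4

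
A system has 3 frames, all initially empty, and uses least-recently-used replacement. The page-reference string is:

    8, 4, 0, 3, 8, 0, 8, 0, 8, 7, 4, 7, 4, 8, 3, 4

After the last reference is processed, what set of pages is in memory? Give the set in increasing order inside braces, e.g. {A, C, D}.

8: fault, frames (8)
4: fault, frames (8 4)
0: fault, frames (8 4 0)
3: fault, evict 8, frames (4 0 3)
8: fault, evict 4, frames (0 3 8)
0: hit
8: hit
0: hit
8: hit
7: fault, evict 3, frames (0 8 7)
4: fault, evict 0, frames (8 7 4)
7: hit
4: hit
8: hit
3: fault, evict 7, frames (4 8 3)
4: hit

{3, 4, 8}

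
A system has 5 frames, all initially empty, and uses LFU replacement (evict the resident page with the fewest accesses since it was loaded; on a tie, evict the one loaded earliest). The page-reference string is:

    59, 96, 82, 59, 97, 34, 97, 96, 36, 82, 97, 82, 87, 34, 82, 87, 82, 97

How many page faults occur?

59 → miss, frames (59)
96 → miss, frames (59 96)
82 → miss, frames (59 96 82)
59 → hit
97 → miss, frames (59 96 82 97)
34 → miss, frames (59 96 82 97 34)
97 → hit
96 → hit
36 → miss, evict 82, frames (59 96 97 34 36)
82 → miss, evict 34, frames (59 96 97 36 82)
97 → hit
82 → hit
87 → miss, evict 36, frames (59 96 97 82 87)
34 → miss, evict 87, frames (59 96 97 82 34)
82 → hit
87 → miss, evict 34, frames (59 96 97 82 87)
82 → hit
97 → hit
Page faults: 10.

10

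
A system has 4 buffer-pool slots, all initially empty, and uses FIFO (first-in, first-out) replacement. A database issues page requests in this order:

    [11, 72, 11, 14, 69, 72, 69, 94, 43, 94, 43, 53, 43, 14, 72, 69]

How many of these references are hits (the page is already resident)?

11 → fault, frames {11}
72 → fault, frames {11,72}
11 → hit
14 → fault, frames {11,72,14}
69 → fault, frames {11,72,14,69}
72 → hit
69 → hit
94 → fault, evict 11, frames {72,14,69,94}
43 → fault, evict 72, frames {14,69,94,43}
94 → hit
43 → hit
53 → fault, evict 14, frames {69,94,43,53}
43 → hit
14 → fault, evict 69, frames {94,43,53,14}
72 → fault, evict 94, frames {43,53,14,72}
69 → fault, evict 43, frames {53,14,72,69}
Hits: 6.

6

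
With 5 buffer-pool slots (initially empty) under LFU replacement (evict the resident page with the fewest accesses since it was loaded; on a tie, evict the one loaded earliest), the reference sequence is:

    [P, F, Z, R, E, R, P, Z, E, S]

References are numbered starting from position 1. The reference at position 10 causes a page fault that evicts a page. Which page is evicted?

F

pos 1: P -> fault, frames (P)
pos 2: F -> fault, frames (P F)
pos 3: Z -> fault, frames (P F Z)
pos 4: R -> fault, frames (P F Z R)
pos 5: E -> fault, frames (P F Z R E)
pos 6: R -> hit
pos 7: P -> hit
pos 8: Z -> hit
pos 9: E -> hit
pos 10: S -> fault, evict F, frames (P Z R E S)
At position 10, page F is evicted.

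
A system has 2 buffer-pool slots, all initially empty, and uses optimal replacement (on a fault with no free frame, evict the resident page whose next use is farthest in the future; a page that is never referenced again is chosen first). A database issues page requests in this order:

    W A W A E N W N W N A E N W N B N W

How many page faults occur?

W -> fault, frames [W]
A -> fault, frames [W, A]
W -> hit
A -> hit
E -> fault, evict A, frames [W, E]
N -> fault, evict E, frames [W, N]
W -> hit
N -> hit
W -> hit
N -> hit
A -> fault, evict W, frames [N, A]
E -> fault, evict A, frames [N, E]
N -> hit
W -> fault, evict E, frames [N, W]
N -> hit
B -> fault, evict W, frames [N, B]
N -> hit
W -> fault, evict B, frames [N, W]
Page faults: 9.

9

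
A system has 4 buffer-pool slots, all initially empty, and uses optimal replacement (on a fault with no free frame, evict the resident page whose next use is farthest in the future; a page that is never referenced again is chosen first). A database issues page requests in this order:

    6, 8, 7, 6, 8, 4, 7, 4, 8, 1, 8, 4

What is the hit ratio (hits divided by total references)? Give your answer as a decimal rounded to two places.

0.58

6 → miss, frames [6]
8 → miss, frames [6, 8]
7 → miss, frames [6, 8, 7]
6 → hit
8 → hit
4 → miss, frames [6, 8, 7, 4]
7 → hit
4 → hit
8 → hit
1 → miss, evict 7, frames [6, 8, 4, 1]
8 → hit
4 → hit
Hits: 7 of 12 references → 7/12 = 0.5833.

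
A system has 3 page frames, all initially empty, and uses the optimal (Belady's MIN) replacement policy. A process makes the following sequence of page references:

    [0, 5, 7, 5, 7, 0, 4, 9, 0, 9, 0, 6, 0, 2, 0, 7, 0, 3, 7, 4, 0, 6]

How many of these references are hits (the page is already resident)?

0: fault, frames [0]
5: fault, frames [0, 5]
7: fault, frames [0, 5, 7]
5: hit
7: hit
0: hit
4: fault, evict 5, frames [0, 7, 4]
9: fault, evict 4, frames [0, 7, 9]
0: hit
9: hit
0: hit
6: fault, evict 9, frames [0, 7, 6]
0: hit
2: fault, evict 6, frames [0, 7, 2]
0: hit
7: hit
0: hit
3: fault, evict 2, frames [0, 7, 3]
7: hit
4: fault, evict 3, frames [0, 7, 4]
0: hit
6: fault, evict 4, frames [0, 7, 6]
Hits: 12.

12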